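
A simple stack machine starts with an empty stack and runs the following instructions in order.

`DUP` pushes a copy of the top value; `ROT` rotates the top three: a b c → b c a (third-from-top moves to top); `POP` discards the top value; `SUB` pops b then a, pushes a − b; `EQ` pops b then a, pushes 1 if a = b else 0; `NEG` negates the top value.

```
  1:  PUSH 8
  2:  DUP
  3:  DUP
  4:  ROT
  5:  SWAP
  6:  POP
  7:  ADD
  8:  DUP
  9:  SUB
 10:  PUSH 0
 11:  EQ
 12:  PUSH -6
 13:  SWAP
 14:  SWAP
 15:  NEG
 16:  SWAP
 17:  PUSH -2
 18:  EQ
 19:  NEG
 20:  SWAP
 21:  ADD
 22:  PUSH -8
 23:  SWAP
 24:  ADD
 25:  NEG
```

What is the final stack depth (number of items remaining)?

1

PUSH 8  → [8]
DUP     → [8, 8]
DUP     → [8, 8, 8]
ROT     → [8, 8, 8]
SWAP    → [8, 8, 8]
POP     → [8, 8]
ADD     → [16]
DUP     → [16, 16]
SUB     → [0]
PUSH 0  → [0, 0]
EQ      → [1]
PUSH -6 → [1, -6]
SWAP    → [-6, 1]
SWAP    → [1, -6]
NEG     → [1, 6]
SWAP    → [6, 1]
PUSH -2 → [6, 1, -2]
EQ      → [6, 0]
NEG     → [6, 0]
SWAP    → [0, 6]
ADD     → [6]
PUSH -8 → [6, -8]
SWAP    → [-8, 6]
ADD     → [-2]
NEG     → [2]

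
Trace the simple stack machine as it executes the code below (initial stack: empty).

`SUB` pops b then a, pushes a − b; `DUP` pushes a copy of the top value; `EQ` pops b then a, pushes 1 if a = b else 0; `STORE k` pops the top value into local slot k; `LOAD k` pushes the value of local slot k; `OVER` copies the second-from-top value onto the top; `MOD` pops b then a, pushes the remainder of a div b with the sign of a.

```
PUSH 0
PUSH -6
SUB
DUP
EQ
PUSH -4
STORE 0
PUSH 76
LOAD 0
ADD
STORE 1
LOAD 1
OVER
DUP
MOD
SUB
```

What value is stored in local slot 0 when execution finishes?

-4

PUSH 0  -> 0
PUSH -6 -> 0 -6
SUB     -> 6
DUP     -> 6 6
EQ      -> 1
PUSH -4 -> 1 -4
STORE 0 -> 1
PUSH 76 -> 1 76
LOAD 0  -> 1 76 -4
ADD     -> 1 72
STORE 1 -> 1
LOAD 1  -> 1 72
OVER    -> 1 72 1
DUP     -> 1 72 1 1
MOD     -> 1 72 0
SUB     -> 1 72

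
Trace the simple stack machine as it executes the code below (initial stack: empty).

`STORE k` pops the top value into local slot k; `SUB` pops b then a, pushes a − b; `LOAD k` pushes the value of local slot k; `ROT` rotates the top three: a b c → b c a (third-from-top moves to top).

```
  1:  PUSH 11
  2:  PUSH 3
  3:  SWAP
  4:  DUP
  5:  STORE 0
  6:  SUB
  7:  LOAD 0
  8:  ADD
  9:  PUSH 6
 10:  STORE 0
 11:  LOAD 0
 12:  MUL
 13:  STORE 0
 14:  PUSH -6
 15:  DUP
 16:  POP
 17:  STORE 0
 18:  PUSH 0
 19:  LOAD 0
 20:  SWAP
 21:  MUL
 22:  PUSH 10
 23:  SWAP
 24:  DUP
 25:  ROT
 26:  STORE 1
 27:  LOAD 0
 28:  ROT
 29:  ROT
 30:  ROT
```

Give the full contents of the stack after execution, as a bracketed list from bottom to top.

PUSH 11 → 11
PUSH 3  → 11 3
SWAP    → 3 11
DUP     → 3 11 11
STORE 0 → 3 11
SUB     → -8
LOAD 0  → -8 11
ADD     → 3
PUSH 6  → 3 6
STORE 0 → 3
LOAD 0  → 3 6
MUL     → 18
STORE 0 → (empty)
PUSH -6 → -6
DUP     → -6 -6
POP     → -6
STORE 0 → (empty)
PUSH 0  → 0
LOAD 0  → 0 -6
SWAP    → -6 0
MUL     → 0
PUSH 10 → 0 10
SWAP    → 10 0
DUP     → 10 0 0
ROT     → 0 0 10
STORE 1 → 0 0
LOAD 0  → 0 0 -6
ROT     → 0 -6 0
ROT     → -6 0 0
ROT     → 0 0 -6

[0, 0, -6]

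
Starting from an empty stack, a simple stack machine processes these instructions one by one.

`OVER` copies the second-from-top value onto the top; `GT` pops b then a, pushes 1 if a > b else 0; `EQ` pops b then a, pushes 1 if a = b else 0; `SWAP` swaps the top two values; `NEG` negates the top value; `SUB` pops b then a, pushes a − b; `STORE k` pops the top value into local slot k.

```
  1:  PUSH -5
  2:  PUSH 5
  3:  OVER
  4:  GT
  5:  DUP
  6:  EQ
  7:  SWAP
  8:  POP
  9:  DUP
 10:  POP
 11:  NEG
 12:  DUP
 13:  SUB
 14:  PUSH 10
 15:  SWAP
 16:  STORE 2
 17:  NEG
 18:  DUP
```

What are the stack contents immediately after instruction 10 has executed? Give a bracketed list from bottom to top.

PUSH -5 -> [-5]
PUSH 5  -> [-5, 5]
OVER    -> [-5, 5, -5]
GT      -> [-5, 1]
DUP     -> [-5, 1, 1]
EQ      -> [-5, 1]
SWAP    -> [1, -5]
POP     -> [1]
DUP     -> [1, 1]
POP     -> [1]

[1]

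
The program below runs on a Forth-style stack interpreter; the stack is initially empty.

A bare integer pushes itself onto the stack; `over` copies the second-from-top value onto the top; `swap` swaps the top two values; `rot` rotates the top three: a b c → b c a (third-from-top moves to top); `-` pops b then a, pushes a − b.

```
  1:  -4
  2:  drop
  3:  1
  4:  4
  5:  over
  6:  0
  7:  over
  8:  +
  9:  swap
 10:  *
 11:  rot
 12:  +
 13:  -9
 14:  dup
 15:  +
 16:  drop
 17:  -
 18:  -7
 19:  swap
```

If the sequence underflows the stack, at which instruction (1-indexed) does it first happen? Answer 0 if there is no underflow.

-4   : [-4]
drop : []
1    : [1]
4    : [1, 4]
over : [1, 4, 1]
0    : [1, 4, 1, 0]
over : [1, 4, 1, 0, 1]
+    : [1, 4, 1, 1]
swap : [1, 4, 1, 1]
*    : [1, 4, 1]
rot  : [4, 1, 1]
+    : [4, 2]
-9   : [4, 2, -9]
dup  : [4, 2, -9, -9]
+    : [4, 2, -18]
drop : [4, 2]
-    : [2]
-7   : [2, -7]
swap : [-7, 2]

0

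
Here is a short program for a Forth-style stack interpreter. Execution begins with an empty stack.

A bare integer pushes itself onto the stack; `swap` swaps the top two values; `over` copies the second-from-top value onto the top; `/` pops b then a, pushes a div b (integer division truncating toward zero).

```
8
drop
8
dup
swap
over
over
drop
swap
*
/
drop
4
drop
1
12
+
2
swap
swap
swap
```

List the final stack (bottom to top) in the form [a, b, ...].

[2, 13]

8    : 8
drop : (empty)
8    : 8
dup  : 8 8
swap : 8 8
over : 8 8 8
over : 8 8 8 8
drop : 8 8 8
swap : 8 8 8
*    : 8 64
/    : 0
drop : (empty)
4    : 4
drop : (empty)
1    : 1
12   : 1 12
+    : 13
2    : 13 2
swap : 2 13
swap : 13 2
swap : 2 13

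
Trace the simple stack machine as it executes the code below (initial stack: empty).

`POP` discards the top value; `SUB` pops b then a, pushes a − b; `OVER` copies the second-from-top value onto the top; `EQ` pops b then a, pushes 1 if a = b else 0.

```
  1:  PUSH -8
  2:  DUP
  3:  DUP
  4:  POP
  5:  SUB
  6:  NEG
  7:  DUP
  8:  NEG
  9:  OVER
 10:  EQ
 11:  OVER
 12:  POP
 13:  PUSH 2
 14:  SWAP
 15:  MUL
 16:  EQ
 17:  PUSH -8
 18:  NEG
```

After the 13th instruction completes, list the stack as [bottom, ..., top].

[0, 1, 2]

PUSH -8 → [-8]
DUP     → [-8, -8]
DUP     → [-8, -8, -8]
POP     → [-8, -8]
SUB     → [0]
NEG     → [0]
DUP     → [0, 0]
NEG     → [0, 0]
OVER    → [0, 0, 0]
EQ      → [0, 1]
OVER    → [0, 1, 0]
POP     → [0, 1]
PUSH 2  → [0, 1, 2]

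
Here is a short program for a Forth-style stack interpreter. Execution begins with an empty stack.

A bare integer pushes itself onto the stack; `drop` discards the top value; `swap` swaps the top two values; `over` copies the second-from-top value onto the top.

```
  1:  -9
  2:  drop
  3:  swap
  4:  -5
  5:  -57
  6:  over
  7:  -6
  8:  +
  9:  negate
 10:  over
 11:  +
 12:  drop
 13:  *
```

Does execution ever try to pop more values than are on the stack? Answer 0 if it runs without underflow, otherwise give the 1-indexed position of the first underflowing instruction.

-9   : [-9]
drop : []
swap  — needs 2 operands, stack has 0 → underflow

3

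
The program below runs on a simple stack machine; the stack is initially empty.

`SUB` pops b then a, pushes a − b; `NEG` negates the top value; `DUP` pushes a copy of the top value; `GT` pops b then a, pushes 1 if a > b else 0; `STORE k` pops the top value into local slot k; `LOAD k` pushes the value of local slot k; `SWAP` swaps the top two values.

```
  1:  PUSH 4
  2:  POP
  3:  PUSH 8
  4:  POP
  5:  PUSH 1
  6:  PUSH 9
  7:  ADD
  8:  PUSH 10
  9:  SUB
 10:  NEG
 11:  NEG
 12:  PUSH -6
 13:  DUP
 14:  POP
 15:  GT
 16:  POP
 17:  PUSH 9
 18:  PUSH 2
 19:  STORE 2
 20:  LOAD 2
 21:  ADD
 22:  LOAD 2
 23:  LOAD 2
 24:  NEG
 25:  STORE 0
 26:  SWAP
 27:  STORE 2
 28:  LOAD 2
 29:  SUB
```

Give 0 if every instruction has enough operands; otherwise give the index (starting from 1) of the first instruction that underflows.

0

PUSH 4  -> [4]
POP     -> []
PUSH 8  -> [8]
POP     -> []
PUSH 1  -> [1]
PUSH 9  -> [1, 9]
ADD     -> [10]
PUSH 10 -> [10, 10]
SUB     -> [0]
NEG     -> [0]
NEG     -> [0]
PUSH -6 -> [0, -6]
DUP     -> [0, -6, -6]
POP     -> [0, -6]
GT      -> [1]
POP     -> []
PUSH 9  -> [9]
PUSH 2  -> [9, 2]
STORE 2 -> [9]
LOAD 2  -> [9, 2]
ADD     -> [11]
LOAD 2  -> [11, 2]
LOAD 2  -> [11, 2, 2]
NEG     -> [11, 2, -2]
STORE 0 -> [11, 2]
SWAP    -> [2, 11]
STORE 2 -> [2]
LOAD 2  -> [2, 11]
SUB     -> [-9]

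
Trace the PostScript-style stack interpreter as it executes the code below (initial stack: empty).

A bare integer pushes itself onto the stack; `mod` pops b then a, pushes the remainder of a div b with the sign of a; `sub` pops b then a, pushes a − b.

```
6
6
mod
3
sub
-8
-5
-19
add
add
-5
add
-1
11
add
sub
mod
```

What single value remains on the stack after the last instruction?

6   → [6]
6   → [6, 6]
mod → [0]
3   → [0, 3]
sub → [-3]
-8  → [-3, -8]
-5  → [-3, -8, -5]
-19 → [-3, -8, -5, -19]
add → [-3, -8, -24]
add → [-3, -32]
-5  → [-3, -32, -5]
add → [-3, -37]
-1  → [-3, -37, -1]
11  → [-3, -37, -1, 11]
add → [-3, -37, 10]
sub → [-3, -47]
mod → [-3]

-3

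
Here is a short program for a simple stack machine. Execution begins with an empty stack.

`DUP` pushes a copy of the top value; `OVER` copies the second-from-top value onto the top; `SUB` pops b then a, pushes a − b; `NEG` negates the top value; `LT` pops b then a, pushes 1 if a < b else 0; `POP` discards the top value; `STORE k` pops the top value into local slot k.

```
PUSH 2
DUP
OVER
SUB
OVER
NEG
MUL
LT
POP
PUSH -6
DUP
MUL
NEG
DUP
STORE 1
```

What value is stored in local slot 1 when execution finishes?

-36

PUSH 2  -> 2
DUP     -> 2 2
OVER    -> 2 2 2
SUB     -> 2 0
OVER    -> 2 0 2
NEG     -> 2 0 -2
MUL     -> 2 0
LT      -> 0
POP     -> (empty)
PUSH -6 -> -6
DUP     -> -6 -6
MUL     -> 36
NEG     -> -36
DUP     -> -36 -36
STORE 1 -> -36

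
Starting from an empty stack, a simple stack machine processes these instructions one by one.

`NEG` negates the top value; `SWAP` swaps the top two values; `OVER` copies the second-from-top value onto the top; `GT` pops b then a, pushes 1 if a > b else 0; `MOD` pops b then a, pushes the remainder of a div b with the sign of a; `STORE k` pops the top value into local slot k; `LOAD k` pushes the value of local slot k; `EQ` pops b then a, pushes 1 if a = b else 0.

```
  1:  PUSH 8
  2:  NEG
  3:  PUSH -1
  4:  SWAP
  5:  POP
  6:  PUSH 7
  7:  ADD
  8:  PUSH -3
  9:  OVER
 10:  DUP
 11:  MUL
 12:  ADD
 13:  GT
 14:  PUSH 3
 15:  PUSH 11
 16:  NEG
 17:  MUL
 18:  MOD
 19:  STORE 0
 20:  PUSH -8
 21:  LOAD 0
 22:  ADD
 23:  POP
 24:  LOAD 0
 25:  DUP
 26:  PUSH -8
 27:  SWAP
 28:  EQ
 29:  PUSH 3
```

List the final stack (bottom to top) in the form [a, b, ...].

[0, 0, 3]

PUSH 8  -> [8]
NEG     -> [-8]
PUSH -1 -> [-8, -1]
SWAP    -> [-1, -8]
POP     -> [-1]
PUSH 7  -> [-1, 7]
ADD     -> [6]
PUSH -3 -> [6, -3]
OVER    -> [6, -3, 6]
DUP     -> [6, -3, 6, 6]
MUL     -> [6, -3, 36]
ADD     -> [6, 33]
GT      -> [0]
PUSH 3  -> [0, 3]
PUSH 11 -> [0, 3, 11]
NEG     -> [0, 3, -11]
MUL     -> [0, -33]
MOD     -> [0]
STORE 0 -> []
PUSH -8 -> [-8]
LOAD 0  -> [-8, 0]
ADD     -> [-8]
POP     -> []
LOAD 0  -> [0]
DUP     -> [0, 0]
PUSH -8 -> [0, 0, -8]
SWAP    -> [0, -8, 0]
EQ      -> [0, 0]
PUSH 3  -> [0, 0, 3]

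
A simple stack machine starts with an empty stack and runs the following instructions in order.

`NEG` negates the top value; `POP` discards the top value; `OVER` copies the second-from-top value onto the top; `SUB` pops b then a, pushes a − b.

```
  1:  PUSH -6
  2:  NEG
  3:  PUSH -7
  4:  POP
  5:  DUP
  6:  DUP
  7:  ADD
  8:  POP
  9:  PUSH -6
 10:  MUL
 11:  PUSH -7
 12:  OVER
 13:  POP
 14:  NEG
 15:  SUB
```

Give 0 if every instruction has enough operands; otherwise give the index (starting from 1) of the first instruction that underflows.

0

PUSH -6  [-6]
NEG      [6]
PUSH -7  [6, -7]
POP      [6]
DUP      [6, 6]
DUP      [6, 6, 6]
ADD      [6, 12]
POP      [6]
PUSH -6  [6, -6]
MUL      [-36]
PUSH -7  [-36, -7]
OVER     [-36, -7, -36]
POP      [-36, -7]
NEG      [-36, 7]
SUB      [-43]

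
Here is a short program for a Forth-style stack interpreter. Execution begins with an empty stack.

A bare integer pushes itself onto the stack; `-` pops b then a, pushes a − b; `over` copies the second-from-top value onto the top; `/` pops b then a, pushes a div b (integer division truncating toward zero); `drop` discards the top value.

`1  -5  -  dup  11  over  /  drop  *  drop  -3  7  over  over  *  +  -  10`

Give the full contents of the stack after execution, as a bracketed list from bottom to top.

1    → [1]
-5   → [1, -5]
-    → [6]
dup  → [6, 6]
11   → [6, 6, 11]
over → [6, 6, 11, 6]
/    → [6, 6, 1]
drop → [6, 6]
*    → [36]
drop → []
-3   → [-3]
7    → [-3, 7]
over → [-3, 7, -3]
over → [-3, 7, -3, 7]
*    → [-3, 7, -21]
+    → [-3, -14]
-    → [11]
10   → [11, 10]

[11, 10]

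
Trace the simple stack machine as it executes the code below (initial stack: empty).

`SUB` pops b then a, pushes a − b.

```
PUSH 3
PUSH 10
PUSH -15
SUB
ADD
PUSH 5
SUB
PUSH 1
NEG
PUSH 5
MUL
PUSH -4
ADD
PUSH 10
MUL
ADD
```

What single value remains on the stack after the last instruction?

PUSH 3   : [3]
PUSH 10  : [3, 10]
PUSH -15 : [3, 10, -15]
SUB      : [3, 25]
ADD      : [28]
PUSH 5   : [28, 5]
SUB      : [23]
PUSH 1   : [23, 1]
NEG      : [23, -1]
PUSH 5   : [23, -1, 5]
MUL      : [23, -5]
PUSH -4  : [23, -5, -4]
ADD      : [23, -9]
PUSH 10  : [23, -9, 10]
MUL      : [23, -90]
ADD      : [-67]

-67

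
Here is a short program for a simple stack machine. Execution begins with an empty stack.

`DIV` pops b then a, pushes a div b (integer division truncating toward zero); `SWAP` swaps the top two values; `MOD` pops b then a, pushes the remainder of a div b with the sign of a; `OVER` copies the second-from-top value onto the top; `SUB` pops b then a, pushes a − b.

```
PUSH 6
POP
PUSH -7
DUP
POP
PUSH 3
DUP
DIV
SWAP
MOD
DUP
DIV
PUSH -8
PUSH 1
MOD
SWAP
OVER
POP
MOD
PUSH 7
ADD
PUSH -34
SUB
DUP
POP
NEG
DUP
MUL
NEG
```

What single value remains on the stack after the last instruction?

-1681

PUSH 6   → 6
POP      → (empty)
PUSH -7  → -7
DUP      → -7 -7
POP      → -7
PUSH 3   → -7 3
DUP      → -7 3 3
DIV      → -7 1
SWAP     → 1 -7
MOD      → 1
DUP      → 1 1
DIV      → 1
PUSH -8  → 1 -8
PUSH 1   → 1 -8 1
MOD      → 1 0
SWAP     → 0 1
OVER     → 0 1 0
POP      → 0 1
MOD      → 0
PUSH 7   → 0 7
ADD      → 7
PUSH -34 → 7 -34
SUB      → 41
DUP      → 41 41
POP      → 41
NEG      → -41
DUP      → -41 -41
MUL      → 1681
NEG      → -1681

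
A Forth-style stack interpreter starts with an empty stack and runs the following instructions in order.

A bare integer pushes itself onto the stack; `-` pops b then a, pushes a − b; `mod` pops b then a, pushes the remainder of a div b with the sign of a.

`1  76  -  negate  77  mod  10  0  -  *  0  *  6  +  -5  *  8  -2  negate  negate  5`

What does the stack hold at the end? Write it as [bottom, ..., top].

1      -> [1]
76     -> [1, 76]
-      -> [-75]
negate -> [75]
77     -> [75, 77]
mod    -> [75]
10     -> [75, 10]
0      -> [75, 10, 0]
-      -> [75, 10]
*      -> [750]
0      -> [750, 0]
*      -> [0]
6      -> [0, 6]
+      -> [6]
-5     -> [6, -5]
*      -> [-30]
8      -> [-30, 8]
-2     -> [-30, 8, -2]
negate -> [-30, 8, 2]
negate -> [-30, 8, -2]
5      -> [-30, 8, -2, 5]

[-30, 8, -2, 5]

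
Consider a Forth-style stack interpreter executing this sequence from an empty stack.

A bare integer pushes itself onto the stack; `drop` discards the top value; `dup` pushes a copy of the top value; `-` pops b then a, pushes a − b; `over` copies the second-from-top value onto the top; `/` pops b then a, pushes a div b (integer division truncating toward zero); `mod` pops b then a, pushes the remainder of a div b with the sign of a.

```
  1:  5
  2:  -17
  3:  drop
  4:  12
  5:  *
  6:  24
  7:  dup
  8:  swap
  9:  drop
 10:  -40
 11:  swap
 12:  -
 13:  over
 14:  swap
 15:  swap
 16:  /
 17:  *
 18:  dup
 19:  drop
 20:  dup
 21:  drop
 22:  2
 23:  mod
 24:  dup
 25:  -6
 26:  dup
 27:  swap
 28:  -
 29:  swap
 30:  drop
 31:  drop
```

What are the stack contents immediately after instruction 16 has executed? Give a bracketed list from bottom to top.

5     5
-17   5 -17
drop  5
12    5 12
*     60
24    60 24
dup   60 24 24
swap  60 24 24
drop  60 24
-40   60 24 -40
swap  60 -40 24
-     60 -64
over  60 -64 60
swap  60 60 -64
swap  60 -64 60
/     60 -1

[60, -1]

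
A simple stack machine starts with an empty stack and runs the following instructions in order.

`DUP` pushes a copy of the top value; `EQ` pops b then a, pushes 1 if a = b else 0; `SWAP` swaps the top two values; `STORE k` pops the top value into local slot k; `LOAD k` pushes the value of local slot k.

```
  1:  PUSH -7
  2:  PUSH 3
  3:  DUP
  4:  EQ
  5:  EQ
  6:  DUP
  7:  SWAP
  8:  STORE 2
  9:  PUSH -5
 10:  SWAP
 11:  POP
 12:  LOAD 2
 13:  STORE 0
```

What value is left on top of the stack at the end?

-5

PUSH -7  [-7]
PUSH 3   [-7, 3]
DUP      [-7, 3, 3]
EQ       [-7, 1]
EQ       [0]
DUP      [0, 0]
SWAP     [0, 0]
STORE 2  [0]
PUSH -5  [0, -5]
SWAP     [-5, 0]
POP      [-5]
LOAD 2   [-5, 0]
STORE 0  [-5]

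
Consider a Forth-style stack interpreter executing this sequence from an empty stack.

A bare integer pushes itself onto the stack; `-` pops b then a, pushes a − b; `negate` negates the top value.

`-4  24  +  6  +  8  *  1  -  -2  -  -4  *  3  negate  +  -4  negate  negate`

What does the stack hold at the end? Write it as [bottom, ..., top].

-4     : [-4]
24     : [-4, 24]
+      : [20]
6      : [20, 6]
+      : [26]
8      : [26, 8]
*      : [208]
1      : [208, 1]
-      : [207]
-2     : [207, -2]
-      : [209]
-4     : [209, -4]
*      : [-836]
3      : [-836, 3]
negate : [-836, -3]
+      : [-839]
-4     : [-839, -4]
negate : [-839, 4]
negate : [-839, -4]

[-839, -4]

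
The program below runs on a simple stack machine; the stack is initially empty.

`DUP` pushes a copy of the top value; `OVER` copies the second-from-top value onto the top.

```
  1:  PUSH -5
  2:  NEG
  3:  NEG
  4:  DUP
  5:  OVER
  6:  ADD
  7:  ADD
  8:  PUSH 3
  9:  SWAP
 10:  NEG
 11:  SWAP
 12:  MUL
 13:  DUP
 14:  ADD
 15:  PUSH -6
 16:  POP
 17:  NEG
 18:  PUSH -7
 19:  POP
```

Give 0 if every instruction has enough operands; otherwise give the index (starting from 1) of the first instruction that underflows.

PUSH -5 → -5
NEG     → 5
NEG     → -5
DUP     → -5 -5
OVER    → -5 -5 -5
ADD     → -5 -10
ADD     → -15
PUSH 3  → -15 3
SWAP    → 3 -15
NEG     → 3 15
SWAP    → 15 3
MUL     → 45
DUP     → 45 45
ADD     → 90
PUSH -6 → 90 -6
POP     → 90
NEG     → -90
PUSH -7 → -90 -7
POP     → -90

0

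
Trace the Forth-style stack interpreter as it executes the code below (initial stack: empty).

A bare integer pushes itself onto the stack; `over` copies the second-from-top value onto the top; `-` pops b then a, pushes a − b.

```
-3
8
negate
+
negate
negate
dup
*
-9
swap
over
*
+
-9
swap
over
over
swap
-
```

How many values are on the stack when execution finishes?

3

-3     : [-3]
8      : [-3, 8]
negate : [-3, -8]
+      : [-11]
negate : [11]
negate : [-11]
dup    : [-11, -11]
*      : [121]
-9     : [121, -9]
swap   : [-9, 121]
over   : [-9, 121, -9]
*      : [-9, -1089]
+      : [-1098]
-9     : [-1098, -9]
swap   : [-9, -1098]
over   : [-9, -1098, -9]
over   : [-9, -1098, -9, -1098]
swap   : [-9, -1098, -1098, -9]
-      : [-9, -1098, -1089]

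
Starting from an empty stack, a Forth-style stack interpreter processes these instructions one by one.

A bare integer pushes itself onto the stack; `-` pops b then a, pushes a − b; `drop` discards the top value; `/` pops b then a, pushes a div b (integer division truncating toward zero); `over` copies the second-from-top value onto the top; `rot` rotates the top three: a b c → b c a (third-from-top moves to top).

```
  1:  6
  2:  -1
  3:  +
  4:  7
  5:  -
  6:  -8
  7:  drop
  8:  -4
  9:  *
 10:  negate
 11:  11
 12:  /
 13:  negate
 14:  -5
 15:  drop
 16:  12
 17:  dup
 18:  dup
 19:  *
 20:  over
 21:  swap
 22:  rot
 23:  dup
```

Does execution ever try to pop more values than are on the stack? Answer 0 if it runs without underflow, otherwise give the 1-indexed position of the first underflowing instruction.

0

6      : 6
-1     : 6 -1
+      : 5
7      : 5 7
-      : -2
-8     : -2 -8
drop   : -2
-4     : -2 -4
*      : 8
negate : -8
11     : -8 11
/      : 0
negate : 0
-5     : 0 -5
drop   : 0
12     : 0 12
dup    : 0 12 12
dup    : 0 12 12 12
*      : 0 12 144
over   : 0 12 144 12
swap   : 0 12 12 144
rot    : 0 12 144 12
dup    : 0 12 144 12 12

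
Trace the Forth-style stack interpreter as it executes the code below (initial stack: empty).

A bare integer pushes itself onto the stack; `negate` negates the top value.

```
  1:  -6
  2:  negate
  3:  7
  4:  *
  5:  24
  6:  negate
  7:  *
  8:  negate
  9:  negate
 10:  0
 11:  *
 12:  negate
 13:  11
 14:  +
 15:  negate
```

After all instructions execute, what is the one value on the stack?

-6     -> [-6]
negate -> [6]
7      -> [6, 7]
*      -> [42]
24     -> [42, 24]
negate -> [42, -24]
*      -> [-1008]
negate -> [1008]
negate -> [-1008]
0      -> [-1008, 0]
*      -> [0]
negate -> [0]
11     -> [0, 11]
+      -> [11]
negate -> [-11]

-11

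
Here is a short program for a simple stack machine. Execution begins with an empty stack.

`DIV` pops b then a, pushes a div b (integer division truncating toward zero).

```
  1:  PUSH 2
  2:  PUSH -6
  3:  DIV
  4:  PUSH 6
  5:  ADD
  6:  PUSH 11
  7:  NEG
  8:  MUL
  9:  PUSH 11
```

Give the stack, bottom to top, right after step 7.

PUSH 2  : [2]
PUSH -6 : [2, -6]
DIV     : [0]
PUSH 6  : [0, 6]
ADD     : [6]
PUSH 11 : [6, 11]
NEG     : [6, -11]

[6, -11]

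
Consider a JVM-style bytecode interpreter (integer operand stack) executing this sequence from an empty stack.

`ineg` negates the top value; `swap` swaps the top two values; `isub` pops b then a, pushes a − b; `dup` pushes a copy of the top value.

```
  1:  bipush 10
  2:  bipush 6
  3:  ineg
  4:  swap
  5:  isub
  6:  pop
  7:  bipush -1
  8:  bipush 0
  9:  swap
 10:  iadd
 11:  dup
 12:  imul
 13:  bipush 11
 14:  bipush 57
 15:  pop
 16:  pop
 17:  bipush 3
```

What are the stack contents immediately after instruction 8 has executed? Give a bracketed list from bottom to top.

bipush 10 : 10
bipush 6  : 10 6
ineg      : 10 -6
swap      : -6 10
isub      : -16
pop       : (empty)
bipush -1 : -1
bipush 0  : -1 0

[-1, 0]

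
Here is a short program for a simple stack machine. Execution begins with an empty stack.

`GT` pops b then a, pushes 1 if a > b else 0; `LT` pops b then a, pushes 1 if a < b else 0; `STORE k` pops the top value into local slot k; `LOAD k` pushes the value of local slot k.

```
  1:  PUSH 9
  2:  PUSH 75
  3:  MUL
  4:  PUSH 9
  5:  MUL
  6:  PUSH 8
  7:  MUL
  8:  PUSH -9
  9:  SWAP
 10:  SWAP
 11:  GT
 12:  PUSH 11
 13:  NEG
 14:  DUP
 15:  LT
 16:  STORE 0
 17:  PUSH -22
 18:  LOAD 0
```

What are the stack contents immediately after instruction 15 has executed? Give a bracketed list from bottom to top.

PUSH 9  : [9]
PUSH 75 : [9, 75]
MUL     : [675]
PUSH 9  : [675, 9]
MUL     : [6075]
PUSH 8  : [6075, 8]
MUL     : [48600]
PUSH -9 : [48600, -9]
SWAP    : [-9, 48600]
SWAP    : [48600, -9]
GT      : [1]
PUSH 11 : [1, 11]
NEG     : [1, -11]
DUP     : [1, -11, -11]
LT      : [1, 0]

[1, 0]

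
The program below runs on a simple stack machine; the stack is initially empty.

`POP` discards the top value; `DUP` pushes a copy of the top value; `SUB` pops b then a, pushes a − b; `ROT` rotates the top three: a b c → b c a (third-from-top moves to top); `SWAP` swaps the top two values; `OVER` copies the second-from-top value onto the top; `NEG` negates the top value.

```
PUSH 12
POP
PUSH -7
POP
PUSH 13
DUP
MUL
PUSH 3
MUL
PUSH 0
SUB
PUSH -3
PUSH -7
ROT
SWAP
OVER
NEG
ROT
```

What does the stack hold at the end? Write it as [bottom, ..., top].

[-3, -7, -507, 507]

PUSH 12 -> 12
POP     -> (empty)
PUSH -7 -> -7
POP     -> (empty)
PUSH 13 -> 13
DUP     -> 13 13
MUL     -> 169
PUSH 3  -> 169 3
MUL     -> 507
PUSH 0  -> 507 0
SUB     -> 507
PUSH -3 -> 507 -3
PUSH -7 -> 507 -3 -7
ROT     -> -3 -7 507
SWAP    -> -3 507 -7
OVER    -> -3 507 -7 507
NEG     -> -3 507 -7 -507
ROT     -> -3 -7 -507 507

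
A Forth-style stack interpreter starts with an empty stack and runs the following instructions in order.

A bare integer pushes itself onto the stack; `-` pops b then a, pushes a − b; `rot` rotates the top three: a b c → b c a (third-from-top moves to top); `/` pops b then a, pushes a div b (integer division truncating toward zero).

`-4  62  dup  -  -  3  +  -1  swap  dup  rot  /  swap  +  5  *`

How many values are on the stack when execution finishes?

1

-4   -> [-4]
62   -> [-4, 62]
dup  -> [-4, 62, 62]
-    -> [-4, 0]
-    -> [-4]
3    -> [-4, 3]
+    -> [-1]
-1   -> [-1, -1]
swap -> [-1, -1]
dup  -> [-1, -1, -1]
rot  -> [-1, -1, -1]
/    -> [-1, 1]
swap -> [1, -1]
+    -> [0]
5    -> [0, 5]
*    -> [0]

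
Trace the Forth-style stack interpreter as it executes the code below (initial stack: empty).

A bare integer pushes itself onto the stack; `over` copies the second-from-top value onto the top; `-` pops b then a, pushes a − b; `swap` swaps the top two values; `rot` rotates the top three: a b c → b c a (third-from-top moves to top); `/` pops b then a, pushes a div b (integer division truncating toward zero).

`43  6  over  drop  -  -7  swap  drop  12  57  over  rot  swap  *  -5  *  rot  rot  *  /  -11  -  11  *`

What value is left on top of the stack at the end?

132

43   → 43
6    → 43 6
over → 43 6 43
drop → 43 6
-    → 37
-7   → 37 -7
swap → -7 37
drop → -7
12   → -7 12
57   → -7 12 57
over → -7 12 57 12
rot  → -7 57 12 12
swap → -7 57 12 12
*    → -7 57 144
-5   → -7 57 144 -5
*    → -7 57 -720
rot  → 57 -720 -7
rot  → -720 -7 57
*    → -720 -399
/    → 1
-11  → 1 -11
-    → 12
11   → 12 11
*    → 132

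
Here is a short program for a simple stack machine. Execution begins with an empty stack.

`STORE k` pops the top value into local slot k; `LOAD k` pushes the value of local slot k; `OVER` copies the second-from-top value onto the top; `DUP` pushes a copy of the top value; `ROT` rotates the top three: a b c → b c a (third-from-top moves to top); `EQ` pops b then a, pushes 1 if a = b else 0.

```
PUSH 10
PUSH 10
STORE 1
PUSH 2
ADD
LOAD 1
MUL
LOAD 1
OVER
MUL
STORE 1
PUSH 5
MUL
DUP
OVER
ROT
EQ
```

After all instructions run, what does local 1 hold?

1200

PUSH 10 → 10
PUSH 10 → 10 10
STORE 1 → 10
PUSH 2  → 10 2
ADD     → 12
LOAD 1  → 12 10
MUL     → 120
LOAD 1  → 120 10
OVER    → 120 10 120
MUL     → 120 1200
STORE 1 → 120
PUSH 5  → 120 5
MUL     → 600
DUP     → 600 600
OVER    → 600 600 600
ROT     → 600 600 600
EQ      → 600 1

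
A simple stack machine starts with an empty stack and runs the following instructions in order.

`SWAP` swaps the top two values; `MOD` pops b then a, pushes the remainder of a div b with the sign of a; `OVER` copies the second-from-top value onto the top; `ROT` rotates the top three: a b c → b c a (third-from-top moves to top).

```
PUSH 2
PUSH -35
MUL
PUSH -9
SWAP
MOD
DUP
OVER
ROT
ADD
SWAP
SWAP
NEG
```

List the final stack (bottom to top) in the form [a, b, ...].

[-9, 18]

PUSH 2   -> [2]
PUSH -35 -> [2, -35]
MUL      -> [-70]
PUSH -9  -> [-70, -9]
SWAP     -> [-9, -70]
MOD      -> [-9]
DUP      -> [-9, -9]
OVER     -> [-9, -9, -9]
ROT      -> [-9, -9, -9]
ADD      -> [-9, -18]
SWAP     -> [-18, -9]
SWAP     -> [-9, -18]
NEG      -> [-9, 18]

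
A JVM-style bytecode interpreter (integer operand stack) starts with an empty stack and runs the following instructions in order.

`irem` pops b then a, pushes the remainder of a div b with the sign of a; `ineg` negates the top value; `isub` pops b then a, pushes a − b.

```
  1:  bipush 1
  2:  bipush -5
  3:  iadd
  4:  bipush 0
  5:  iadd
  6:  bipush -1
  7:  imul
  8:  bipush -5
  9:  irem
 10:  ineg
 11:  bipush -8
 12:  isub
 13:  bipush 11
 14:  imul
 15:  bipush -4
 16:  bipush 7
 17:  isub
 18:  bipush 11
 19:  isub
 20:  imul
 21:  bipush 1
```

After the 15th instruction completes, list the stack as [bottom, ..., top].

bipush 1  → 1
bipush -5 → 1 -5
iadd      → -4
bipush 0  → -4 0
iadd      → -4
bipush -1 → -4 -1
imul      → 4
bipush -5 → 4 -5
irem      → 4
ineg      → -4
bipush -8 → -4 -8
isub      → 4
bipush 11 → 4 11
imul      → 44
bipush -4 → 44 -4

[44, -4]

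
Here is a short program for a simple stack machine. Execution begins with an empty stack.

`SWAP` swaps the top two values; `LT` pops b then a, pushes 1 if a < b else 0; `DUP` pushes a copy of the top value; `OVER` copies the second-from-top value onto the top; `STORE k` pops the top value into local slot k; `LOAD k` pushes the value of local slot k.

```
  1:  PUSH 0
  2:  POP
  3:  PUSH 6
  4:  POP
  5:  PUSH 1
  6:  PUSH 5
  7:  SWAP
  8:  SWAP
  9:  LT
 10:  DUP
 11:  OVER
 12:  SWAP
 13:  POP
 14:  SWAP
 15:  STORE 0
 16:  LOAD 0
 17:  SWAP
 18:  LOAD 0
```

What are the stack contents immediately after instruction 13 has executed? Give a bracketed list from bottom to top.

[1, 1]

PUSH 0 : [0]
POP    : []
PUSH 6 : [6]
POP    : []
PUSH 1 : [1]
PUSH 5 : [1, 5]
SWAP   : [5, 1]
SWAP   : [1, 5]
LT     : [1]
DUP    : [1, 1]
OVER   : [1, 1, 1]
SWAP   : [1, 1, 1]
POP    : [1, 1]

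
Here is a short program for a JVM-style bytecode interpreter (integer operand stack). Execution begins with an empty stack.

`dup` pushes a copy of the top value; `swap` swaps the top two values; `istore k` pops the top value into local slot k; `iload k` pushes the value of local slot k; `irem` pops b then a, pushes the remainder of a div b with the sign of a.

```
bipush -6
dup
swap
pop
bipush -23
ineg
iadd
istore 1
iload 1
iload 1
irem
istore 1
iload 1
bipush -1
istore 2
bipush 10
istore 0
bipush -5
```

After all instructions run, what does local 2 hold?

-1

bipush -6  : -6
dup        : -6 -6
swap       : -6 -6
pop        : -6
bipush -23 : -6 -23
ineg       : -6 23
iadd       : 17
istore 1   : (empty)
iload 1    : 17
iload 1    : 17 17
irem       : 0
istore 1   : (empty)
iload 1    : 0
bipush -1  : 0 -1
istore 2   : 0
bipush 10  : 0 10
istore 0   : 0
bipush -5  : 0 -5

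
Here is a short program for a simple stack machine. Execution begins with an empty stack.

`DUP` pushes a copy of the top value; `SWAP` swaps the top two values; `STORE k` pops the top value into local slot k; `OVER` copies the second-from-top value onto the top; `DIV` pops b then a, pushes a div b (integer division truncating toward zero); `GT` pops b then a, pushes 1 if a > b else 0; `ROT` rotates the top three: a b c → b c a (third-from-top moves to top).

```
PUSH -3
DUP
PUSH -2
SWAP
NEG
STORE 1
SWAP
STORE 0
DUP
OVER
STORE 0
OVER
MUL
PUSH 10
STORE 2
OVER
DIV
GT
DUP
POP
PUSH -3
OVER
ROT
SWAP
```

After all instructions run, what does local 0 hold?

PUSH -3 : [-3]
DUP     : [-3, -3]
PUSH -2 : [-3, -3, -2]
SWAP    : [-3, -2, -3]
NEG     : [-3, -2, 3]
STORE 1 : [-3, -2]
SWAP    : [-2, -3]
STORE 0 : [-2]
DUP     : [-2, -2]
OVER    : [-2, -2, -2]
STORE 0 : [-2, -2]
OVER    : [-2, -2, -2]
MUL     : [-2, 4]
PUSH 10 : [-2, 4, 10]
STORE 2 : [-2, 4]
OVER    : [-2, 4, -2]
DIV     : [-2, -2]
GT      : [0]
DUP     : [0, 0]
POP     : [0]
PUSH -3 : [0, -3]
OVER    : [0, -3, 0]
ROT     : [-3, 0, 0]
SWAP    : [-3, 0, 0]

-2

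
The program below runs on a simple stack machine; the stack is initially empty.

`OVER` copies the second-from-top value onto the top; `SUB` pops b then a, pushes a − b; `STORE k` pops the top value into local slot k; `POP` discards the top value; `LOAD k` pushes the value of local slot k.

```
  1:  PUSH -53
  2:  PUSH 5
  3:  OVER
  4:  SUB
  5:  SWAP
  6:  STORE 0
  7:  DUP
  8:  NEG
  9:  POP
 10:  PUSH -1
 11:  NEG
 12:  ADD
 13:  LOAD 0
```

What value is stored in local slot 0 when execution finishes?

-53

PUSH -53 → -53
PUSH 5   → -53 5
OVER     → -53 5 -53
SUB      → -53 58
SWAP     → 58 -53
STORE 0  → 58
DUP      → 58 58
NEG      → 58 -58
POP      → 58
PUSH -1  → 58 -1
NEG      → 58 1
ADD      → 59
LOAD 0   → 59 -53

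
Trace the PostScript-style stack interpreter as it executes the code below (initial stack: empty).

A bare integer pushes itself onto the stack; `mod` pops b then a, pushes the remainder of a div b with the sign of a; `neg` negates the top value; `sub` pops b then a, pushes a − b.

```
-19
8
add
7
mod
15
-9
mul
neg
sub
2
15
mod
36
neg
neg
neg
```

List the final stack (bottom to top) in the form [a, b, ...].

-19 -> -19
8   -> -19 8
add -> -11
7   -> -11 7
mod -> -4
15  -> -4 15
-9  -> -4 15 -9
mul -> -4 -135
neg -> -4 135
sub -> -139
2   -> -139 2
15  -> -139 2 15
mod -> -139 2
36  -> -139 2 36
neg -> -139 2 -36
neg -> -139 2 36
neg -> -139 2 -36

[-139, 2, -36]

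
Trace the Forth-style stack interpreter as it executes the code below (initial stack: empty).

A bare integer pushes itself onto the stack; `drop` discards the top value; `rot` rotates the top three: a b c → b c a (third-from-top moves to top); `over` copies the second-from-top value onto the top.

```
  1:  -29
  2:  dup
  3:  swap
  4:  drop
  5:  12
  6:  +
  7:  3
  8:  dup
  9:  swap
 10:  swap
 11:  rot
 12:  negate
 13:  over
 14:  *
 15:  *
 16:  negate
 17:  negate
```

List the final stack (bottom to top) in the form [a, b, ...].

[3, 153]

-29    -> [-29]
dup    -> [-29, -29]
swap   -> [-29, -29]
drop   -> [-29]
12     -> [-29, 12]
+      -> [-17]
3      -> [-17, 3]
dup    -> [-17, 3, 3]
swap   -> [-17, 3, 3]
swap   -> [-17, 3, 3]
rot    -> [3, 3, -17]
negate -> [3, 3, 17]
over   -> [3, 3, 17, 3]
*      -> [3, 3, 51]
*      -> [3, 153]
negate -> [3, -153]
negate -> [3, 153]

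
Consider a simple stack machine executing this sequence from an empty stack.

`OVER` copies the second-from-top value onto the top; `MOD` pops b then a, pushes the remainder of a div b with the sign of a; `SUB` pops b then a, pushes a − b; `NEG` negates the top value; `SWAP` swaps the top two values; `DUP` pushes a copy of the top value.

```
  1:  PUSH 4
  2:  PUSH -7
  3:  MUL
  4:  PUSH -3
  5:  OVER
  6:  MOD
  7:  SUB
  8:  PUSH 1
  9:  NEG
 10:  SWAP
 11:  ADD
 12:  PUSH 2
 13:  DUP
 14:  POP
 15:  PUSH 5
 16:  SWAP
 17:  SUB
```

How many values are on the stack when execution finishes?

2

PUSH 4  : 4
PUSH -7 : 4 -7
MUL     : -28
PUSH -3 : -28 -3
OVER    : -28 -3 -28
MOD     : -28 -3
SUB     : -25
PUSH 1  : -25 1
NEG     : -25 -1
SWAP    : -1 -25
ADD     : -26
PUSH 2  : -26 2
DUP     : -26 2 2
POP     : -26 2
PUSH 5  : -26 2 5
SWAP    : -26 5 2
SUB     : -26 3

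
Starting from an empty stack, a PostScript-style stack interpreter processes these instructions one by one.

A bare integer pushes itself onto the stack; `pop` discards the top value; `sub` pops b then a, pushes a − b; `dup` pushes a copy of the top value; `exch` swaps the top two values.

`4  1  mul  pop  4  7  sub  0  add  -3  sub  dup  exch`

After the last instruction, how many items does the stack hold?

4    → 4
1    → 4 1
mul  → 4
pop  → (empty)
4    → 4
7    → 4 7
sub  → -3
0    → -3 0
add  → -3
-3   → -3 -3
sub  → 0
dup  → 0 0
exch → 0 0

2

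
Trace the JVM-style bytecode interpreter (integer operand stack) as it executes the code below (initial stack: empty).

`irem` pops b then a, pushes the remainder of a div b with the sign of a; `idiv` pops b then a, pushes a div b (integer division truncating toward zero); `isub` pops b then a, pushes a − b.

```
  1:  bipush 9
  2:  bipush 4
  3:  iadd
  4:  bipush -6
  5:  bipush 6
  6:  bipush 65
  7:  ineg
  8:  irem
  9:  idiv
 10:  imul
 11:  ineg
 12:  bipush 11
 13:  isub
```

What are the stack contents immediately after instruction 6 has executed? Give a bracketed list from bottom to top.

bipush 9  -> [9]
bipush 4  -> [9, 4]
iadd      -> [13]
bipush -6 -> [13, -6]
bipush 6  -> [13, -6, 6]
bipush 65 -> [13, -6, 6, 65]

[13, -6, 6, 65]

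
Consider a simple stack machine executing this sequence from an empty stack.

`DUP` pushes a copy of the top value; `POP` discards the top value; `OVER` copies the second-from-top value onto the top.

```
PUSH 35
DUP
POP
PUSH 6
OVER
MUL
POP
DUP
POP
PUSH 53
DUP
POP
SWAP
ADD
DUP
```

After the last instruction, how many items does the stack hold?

PUSH 35 -> [35]
DUP     -> [35, 35]
POP     -> [35]
PUSH 6  -> [35, 6]
OVER    -> [35, 6, 35]
MUL     -> [35, 210]
POP     -> [35]
DUP     -> [35, 35]
POP     -> [35]
PUSH 53 -> [35, 53]
DUP     -> [35, 53, 53]
POP     -> [35, 53]
SWAP    -> [53, 35]
ADD     -> [88]
DUP     -> [88, 88]

2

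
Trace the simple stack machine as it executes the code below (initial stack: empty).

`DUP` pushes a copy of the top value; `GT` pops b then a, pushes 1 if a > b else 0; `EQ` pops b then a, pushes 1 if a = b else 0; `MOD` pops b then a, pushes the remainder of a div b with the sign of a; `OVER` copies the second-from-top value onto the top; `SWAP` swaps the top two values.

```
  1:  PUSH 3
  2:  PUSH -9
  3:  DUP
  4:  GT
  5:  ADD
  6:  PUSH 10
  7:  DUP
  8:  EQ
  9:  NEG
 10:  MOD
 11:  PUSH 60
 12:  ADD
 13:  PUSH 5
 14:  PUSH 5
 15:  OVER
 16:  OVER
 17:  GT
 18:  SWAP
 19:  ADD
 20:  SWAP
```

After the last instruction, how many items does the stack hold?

PUSH 3   3
PUSH -9  3 -9
DUP      3 -9 -9
GT       3 0
ADD      3
PUSH 10  3 10
DUP      3 10 10
EQ       3 1
NEG      3 -1
MOD      0
PUSH 60  0 60
ADD      60
PUSH 5   60 5
PUSH 5   60 5 5
OVER     60 5 5 5
OVER     60 5 5 5 5
GT       60 5 5 0
SWAP     60 5 0 5
ADD      60 5 5
SWAP     60 5 5

3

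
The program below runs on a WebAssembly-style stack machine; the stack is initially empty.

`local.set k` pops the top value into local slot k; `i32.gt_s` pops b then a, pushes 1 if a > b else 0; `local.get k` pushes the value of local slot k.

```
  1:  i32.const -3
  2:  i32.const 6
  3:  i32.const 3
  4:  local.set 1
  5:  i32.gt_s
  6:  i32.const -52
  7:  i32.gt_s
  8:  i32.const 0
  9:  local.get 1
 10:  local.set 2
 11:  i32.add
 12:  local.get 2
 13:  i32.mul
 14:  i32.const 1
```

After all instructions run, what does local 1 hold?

i32.const -3  -> [-3]
i32.const 6   -> [-3, 6]
i32.const 3   -> [-3, 6, 3]
local.set 1   -> [-3, 6]
i32.gt_s      -> [0]
i32.const -52 -> [0, -52]
i32.gt_s      -> [1]
i32.const 0   -> [1, 0]
local.get 1   -> [1, 0, 3]
local.set 2   -> [1, 0]
i32.add       -> [1]
local.get 2   -> [1, 3]
i32.mul       -> [3]
i32.const 1   -> [3, 1]

3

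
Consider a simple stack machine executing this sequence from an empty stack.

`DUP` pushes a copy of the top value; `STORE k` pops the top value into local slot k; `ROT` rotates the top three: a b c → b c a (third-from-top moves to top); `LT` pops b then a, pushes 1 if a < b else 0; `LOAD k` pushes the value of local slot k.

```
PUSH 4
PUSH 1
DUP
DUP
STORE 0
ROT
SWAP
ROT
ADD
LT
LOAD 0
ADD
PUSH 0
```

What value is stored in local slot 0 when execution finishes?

PUSH 4   4
PUSH 1   4 1
DUP      4 1 1
DUP      4 1 1 1
STORE 0  4 1 1
ROT      1 1 4
SWAP     1 4 1
ROT      4 1 1
ADD      4 2
LT       0
LOAD 0   0 1
ADD      1
PUSH 0   1 0

1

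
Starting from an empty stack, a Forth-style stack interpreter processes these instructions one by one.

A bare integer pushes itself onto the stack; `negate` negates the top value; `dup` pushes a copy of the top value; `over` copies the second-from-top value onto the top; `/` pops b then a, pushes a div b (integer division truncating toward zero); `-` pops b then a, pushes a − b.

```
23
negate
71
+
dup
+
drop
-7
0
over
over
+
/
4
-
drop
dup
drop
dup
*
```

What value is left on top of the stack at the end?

23     → 23
negate → -23
71     → -23 71
+      → 48
dup    → 48 48
+      → 96
drop   → (empty)
-7     → -7
0      → -7 0
over   → -7 0 -7
over   → -7 0 -7 0
+      → -7 0 -7
/      → -7 0
4      → -7 0 4
-      → -7 -4
drop   → -7
dup    → -7 -7
drop   → -7
dup    → -7 -7
*      → 49

49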